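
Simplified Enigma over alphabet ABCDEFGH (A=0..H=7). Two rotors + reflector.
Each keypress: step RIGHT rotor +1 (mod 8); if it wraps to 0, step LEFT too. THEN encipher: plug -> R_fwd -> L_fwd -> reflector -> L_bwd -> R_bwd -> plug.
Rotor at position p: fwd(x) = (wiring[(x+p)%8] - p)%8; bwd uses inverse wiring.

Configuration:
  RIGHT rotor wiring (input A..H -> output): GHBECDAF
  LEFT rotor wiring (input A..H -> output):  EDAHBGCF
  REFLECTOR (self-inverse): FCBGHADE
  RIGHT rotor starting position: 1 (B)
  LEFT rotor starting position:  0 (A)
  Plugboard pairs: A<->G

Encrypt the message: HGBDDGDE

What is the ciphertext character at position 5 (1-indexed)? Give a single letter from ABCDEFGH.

Char 1 ('H'): step: R->2, L=0; H->plug->H->R->F->L->G->refl->D->L'->B->R'->D->plug->D
Char 2 ('G'): step: R->3, L=0; G->plug->A->R->B->L->D->refl->G->L'->F->R'->D->plug->D
Char 3 ('B'): step: R->4, L=0; B->plug->B->R->H->L->F->refl->A->L'->C->R'->E->plug->E
Char 4 ('D'): step: R->5, L=0; D->plug->D->R->B->L->D->refl->G->L'->F->R'->H->plug->H
Char 5 ('D'): step: R->6, L=0; D->plug->D->R->B->L->D->refl->G->L'->F->R'->H->plug->H

H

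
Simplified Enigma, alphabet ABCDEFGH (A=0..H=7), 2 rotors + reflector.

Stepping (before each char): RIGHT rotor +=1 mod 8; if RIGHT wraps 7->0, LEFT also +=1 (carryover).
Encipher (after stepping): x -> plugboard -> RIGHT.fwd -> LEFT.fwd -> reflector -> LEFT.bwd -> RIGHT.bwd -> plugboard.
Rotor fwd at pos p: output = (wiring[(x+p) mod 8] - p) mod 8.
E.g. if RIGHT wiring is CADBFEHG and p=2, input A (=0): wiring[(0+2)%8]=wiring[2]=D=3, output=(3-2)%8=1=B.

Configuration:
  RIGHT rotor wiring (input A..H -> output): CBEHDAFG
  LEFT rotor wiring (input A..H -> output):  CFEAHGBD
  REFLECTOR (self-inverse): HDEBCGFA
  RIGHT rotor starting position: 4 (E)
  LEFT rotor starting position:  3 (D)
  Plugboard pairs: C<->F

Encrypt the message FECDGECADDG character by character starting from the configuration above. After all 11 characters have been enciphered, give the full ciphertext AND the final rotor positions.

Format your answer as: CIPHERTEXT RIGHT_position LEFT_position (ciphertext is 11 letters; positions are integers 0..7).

Answer: HCDBADHFBEA 7 4

Derivation:
Char 1 ('F'): step: R->5, L=3; F->plug->C->R->B->L->E->refl->C->L'->G->R'->H->plug->H
Char 2 ('E'): step: R->6, L=3; E->plug->E->R->G->L->C->refl->E->L'->B->R'->F->plug->C
Char 3 ('C'): step: R->7, L=3; C->plug->F->R->E->L->A->refl->H->L'->F->R'->D->plug->D
Char 4 ('D'): step: R->0, L->4 (L advanced); D->plug->D->R->H->L->E->refl->C->L'->B->R'->B->plug->B
Char 5 ('G'): step: R->1, L=4; G->plug->G->R->F->L->B->refl->D->L'->A->R'->A->plug->A
Char 6 ('E'): step: R->2, L=4; E->plug->E->R->D->L->H->refl->A->L'->G->R'->D->plug->D
Char 7 ('C'): step: R->3, L=4; C->plug->F->R->H->L->E->refl->C->L'->B->R'->H->plug->H
Char 8 ('A'): step: R->4, L=4; A->plug->A->R->H->L->E->refl->C->L'->B->R'->C->plug->F
Char 9 ('D'): step: R->5, L=4; D->plug->D->R->F->L->B->refl->D->L'->A->R'->B->plug->B
Char 10 ('D'): step: R->6, L=4; D->plug->D->R->D->L->H->refl->A->L'->G->R'->E->plug->E
Char 11 ('G'): step: R->7, L=4; G->plug->G->R->B->L->C->refl->E->L'->H->R'->A->plug->A
Final: ciphertext=HCDBADHFBEA, RIGHT=7, LEFT=4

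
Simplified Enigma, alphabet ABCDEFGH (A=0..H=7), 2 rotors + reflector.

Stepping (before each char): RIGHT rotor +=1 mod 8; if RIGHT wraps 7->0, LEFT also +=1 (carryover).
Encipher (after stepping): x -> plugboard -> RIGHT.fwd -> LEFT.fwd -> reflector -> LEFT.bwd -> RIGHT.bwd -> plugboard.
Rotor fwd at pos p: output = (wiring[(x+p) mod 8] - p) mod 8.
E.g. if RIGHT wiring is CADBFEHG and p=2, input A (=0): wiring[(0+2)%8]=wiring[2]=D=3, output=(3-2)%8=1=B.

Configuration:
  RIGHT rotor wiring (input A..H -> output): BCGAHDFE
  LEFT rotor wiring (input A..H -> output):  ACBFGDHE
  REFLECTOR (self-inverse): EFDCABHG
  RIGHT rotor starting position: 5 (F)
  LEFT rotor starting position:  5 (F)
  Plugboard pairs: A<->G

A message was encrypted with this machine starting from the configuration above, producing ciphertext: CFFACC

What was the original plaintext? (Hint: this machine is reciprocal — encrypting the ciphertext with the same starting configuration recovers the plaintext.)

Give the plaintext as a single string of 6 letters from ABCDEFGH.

Answer: ABCDDA

Derivation:
Char 1 ('C'): step: R->6, L=5; C->plug->C->R->D->L->D->refl->C->L'->B->R'->G->plug->A
Char 2 ('F'): step: R->7, L=5; F->plug->F->R->A->L->G->refl->H->L'->C->R'->B->plug->B
Char 3 ('F'): step: R->0, L->6 (L advanced); F->plug->F->R->D->L->E->refl->A->L'->G->R'->C->plug->C
Char 4 ('A'): step: R->1, L=6; A->plug->G->R->D->L->E->refl->A->L'->G->R'->D->plug->D
Char 5 ('C'): step: R->2, L=6; C->plug->C->R->F->L->H->refl->G->L'->B->R'->D->plug->D
Char 6 ('C'): step: R->3, L=6; C->plug->C->R->A->L->B->refl->F->L'->H->R'->G->plug->A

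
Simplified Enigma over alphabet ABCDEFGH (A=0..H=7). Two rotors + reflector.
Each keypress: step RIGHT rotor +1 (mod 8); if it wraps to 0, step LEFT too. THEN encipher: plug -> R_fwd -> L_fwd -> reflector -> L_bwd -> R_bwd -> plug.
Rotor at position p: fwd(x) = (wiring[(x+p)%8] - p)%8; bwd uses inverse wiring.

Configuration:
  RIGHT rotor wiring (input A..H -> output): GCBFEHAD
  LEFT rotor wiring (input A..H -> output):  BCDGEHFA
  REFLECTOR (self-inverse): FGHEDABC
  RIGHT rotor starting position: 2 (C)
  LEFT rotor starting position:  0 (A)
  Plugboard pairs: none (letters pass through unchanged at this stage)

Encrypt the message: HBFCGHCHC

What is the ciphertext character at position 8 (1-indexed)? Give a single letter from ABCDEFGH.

Char 1 ('H'): step: R->3, L=0; H->plug->H->R->G->L->F->refl->A->L'->H->R'->G->plug->G
Char 2 ('B'): step: R->4, L=0; B->plug->B->R->D->L->G->refl->B->L'->A->R'->A->plug->A
Char 3 ('F'): step: R->5, L=0; F->plug->F->R->E->L->E->refl->D->L'->C->R'->A->plug->A
Char 4 ('C'): step: R->6, L=0; C->plug->C->R->A->L->B->refl->G->L'->D->R'->E->plug->E
Char 5 ('G'): step: R->7, L=0; G->plug->G->R->A->L->B->refl->G->L'->D->R'->C->plug->C
Char 6 ('H'): step: R->0, L->1 (L advanced); H->plug->H->R->D->L->D->refl->E->L'->F->R'->D->plug->D
Char 7 ('C'): step: R->1, L=1; C->plug->C->R->E->L->G->refl->B->L'->A->R'->B->plug->B
Char 8 ('H'): step: R->2, L=1; H->plug->H->R->A->L->B->refl->G->L'->E->R'->G->plug->G

G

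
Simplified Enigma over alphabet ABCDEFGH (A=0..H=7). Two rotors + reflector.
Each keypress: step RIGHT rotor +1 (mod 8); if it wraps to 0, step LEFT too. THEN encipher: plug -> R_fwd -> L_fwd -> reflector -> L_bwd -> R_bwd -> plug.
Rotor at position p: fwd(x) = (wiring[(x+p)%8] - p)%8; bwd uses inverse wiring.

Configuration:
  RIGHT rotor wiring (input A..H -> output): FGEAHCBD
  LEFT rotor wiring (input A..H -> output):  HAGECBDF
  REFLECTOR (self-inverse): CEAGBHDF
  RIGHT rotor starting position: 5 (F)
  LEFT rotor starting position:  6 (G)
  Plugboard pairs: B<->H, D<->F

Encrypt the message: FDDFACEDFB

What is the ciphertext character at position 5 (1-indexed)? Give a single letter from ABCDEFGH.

Char 1 ('F'): step: R->6, L=6; F->plug->D->R->A->L->F->refl->H->L'->B->R'->G->plug->G
Char 2 ('D'): step: R->7, L=6; D->plug->F->R->A->L->F->refl->H->L'->B->R'->E->plug->E
Char 3 ('D'): step: R->0, L->7 (L advanced); D->plug->F->R->C->L->B->refl->E->L'->H->R'->E->plug->E
Char 4 ('F'): step: R->1, L=7; F->plug->D->R->G->L->C->refl->A->L'->B->R'->E->plug->E
Char 5 ('A'): step: R->2, L=7; A->plug->A->R->C->L->B->refl->E->L'->H->R'->E->plug->E

E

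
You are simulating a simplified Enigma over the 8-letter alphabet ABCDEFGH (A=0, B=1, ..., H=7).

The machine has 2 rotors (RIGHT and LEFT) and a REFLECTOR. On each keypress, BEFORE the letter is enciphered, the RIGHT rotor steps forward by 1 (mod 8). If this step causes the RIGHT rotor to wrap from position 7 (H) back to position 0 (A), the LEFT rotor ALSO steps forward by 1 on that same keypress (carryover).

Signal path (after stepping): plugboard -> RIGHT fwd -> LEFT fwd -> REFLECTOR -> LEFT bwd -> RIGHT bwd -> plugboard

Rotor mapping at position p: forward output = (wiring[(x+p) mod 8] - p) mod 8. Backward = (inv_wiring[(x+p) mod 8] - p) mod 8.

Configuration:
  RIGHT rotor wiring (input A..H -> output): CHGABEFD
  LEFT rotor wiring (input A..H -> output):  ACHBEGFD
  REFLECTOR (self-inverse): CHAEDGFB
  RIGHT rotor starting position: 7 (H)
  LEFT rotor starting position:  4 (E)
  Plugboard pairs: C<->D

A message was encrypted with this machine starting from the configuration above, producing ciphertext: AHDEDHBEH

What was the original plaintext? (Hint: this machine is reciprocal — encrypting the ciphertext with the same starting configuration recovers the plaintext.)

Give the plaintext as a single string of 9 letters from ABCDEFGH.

Char 1 ('A'): step: R->0, L->5 (L advanced); A->plug->A->R->C->L->G->refl->F->L'->E->R'->F->plug->F
Char 2 ('H'): step: R->1, L=5; H->plug->H->R->B->L->A->refl->C->L'->F->R'->B->plug->B
Char 3 ('D'): step: R->2, L=5; D->plug->C->R->H->L->H->refl->B->L'->A->R'->G->plug->G
Char 4 ('E'): step: R->3, L=5; E->plug->E->R->A->L->B->refl->H->L'->H->R'->F->plug->F
Char 5 ('D'): step: R->4, L=5; D->plug->C->R->B->L->A->refl->C->L'->F->R'->A->plug->A
Char 6 ('H'): step: R->5, L=5; H->plug->H->R->E->L->F->refl->G->L'->C->R'->E->plug->E
Char 7 ('B'): step: R->6, L=5; B->plug->B->R->F->L->C->refl->A->L'->B->R'->D->plug->C
Char 8 ('E'): step: R->7, L=5; E->plug->E->R->B->L->A->refl->C->L'->F->R'->G->plug->G
Char 9 ('H'): step: R->0, L->6 (L advanced); H->plug->H->R->D->L->E->refl->D->L'->F->R'->G->plug->G

Answer: FBGFAECGG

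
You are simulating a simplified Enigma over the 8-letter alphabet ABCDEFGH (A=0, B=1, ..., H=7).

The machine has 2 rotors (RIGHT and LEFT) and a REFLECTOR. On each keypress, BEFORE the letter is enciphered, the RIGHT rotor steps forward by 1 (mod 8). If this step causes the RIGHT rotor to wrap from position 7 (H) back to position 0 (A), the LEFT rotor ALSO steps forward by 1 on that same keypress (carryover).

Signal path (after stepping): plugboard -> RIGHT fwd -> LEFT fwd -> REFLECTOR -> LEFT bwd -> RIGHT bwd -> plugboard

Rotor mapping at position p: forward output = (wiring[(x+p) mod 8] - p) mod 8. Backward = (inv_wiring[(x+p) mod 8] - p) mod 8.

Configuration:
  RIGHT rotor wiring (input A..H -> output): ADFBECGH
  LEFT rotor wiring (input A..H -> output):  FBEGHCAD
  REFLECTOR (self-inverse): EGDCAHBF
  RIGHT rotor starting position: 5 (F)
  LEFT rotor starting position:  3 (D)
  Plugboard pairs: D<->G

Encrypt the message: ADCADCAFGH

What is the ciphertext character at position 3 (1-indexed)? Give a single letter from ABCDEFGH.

Char 1 ('A'): step: R->6, L=3; A->plug->A->R->A->L->D->refl->C->L'->F->R'->D->plug->G
Char 2 ('D'): step: R->7, L=3; D->plug->G->R->D->L->F->refl->H->L'->C->R'->E->plug->E
Char 3 ('C'): step: R->0, L->4 (L advanced); C->plug->C->R->F->L->F->refl->H->L'->D->R'->B->plug->B

B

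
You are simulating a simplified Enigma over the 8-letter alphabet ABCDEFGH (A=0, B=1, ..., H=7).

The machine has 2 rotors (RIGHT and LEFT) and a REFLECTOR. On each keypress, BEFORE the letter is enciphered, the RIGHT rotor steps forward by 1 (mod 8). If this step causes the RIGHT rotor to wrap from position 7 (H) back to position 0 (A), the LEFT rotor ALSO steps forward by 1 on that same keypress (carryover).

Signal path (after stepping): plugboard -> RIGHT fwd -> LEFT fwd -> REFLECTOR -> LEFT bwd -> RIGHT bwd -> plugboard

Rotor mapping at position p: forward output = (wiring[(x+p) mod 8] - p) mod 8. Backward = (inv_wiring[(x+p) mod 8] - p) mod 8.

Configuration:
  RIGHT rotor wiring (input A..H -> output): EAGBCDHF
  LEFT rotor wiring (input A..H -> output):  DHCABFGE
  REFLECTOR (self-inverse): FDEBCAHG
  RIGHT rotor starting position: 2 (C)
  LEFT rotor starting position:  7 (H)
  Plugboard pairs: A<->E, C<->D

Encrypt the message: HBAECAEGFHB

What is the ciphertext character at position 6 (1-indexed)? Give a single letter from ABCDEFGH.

Char 1 ('H'): step: R->3, L=7; H->plug->H->R->D->L->D->refl->B->L'->E->R'->D->plug->C
Char 2 ('B'): step: R->4, L=7; B->plug->B->R->H->L->H->refl->G->L'->G->R'->A->plug->E
Char 3 ('A'): step: R->5, L=7; A->plug->E->R->D->L->D->refl->B->L'->E->R'->G->plug->G
Char 4 ('E'): step: R->6, L=7; E->plug->A->R->B->L->E->refl->C->L'->F->R'->H->plug->H
Char 5 ('C'): step: R->7, L=7; C->plug->D->R->H->L->H->refl->G->L'->G->R'->A->plug->E
Char 6 ('A'): step: R->0, L->0 (L advanced); A->plug->E->R->C->L->C->refl->E->L'->H->R'->G->plug->G

G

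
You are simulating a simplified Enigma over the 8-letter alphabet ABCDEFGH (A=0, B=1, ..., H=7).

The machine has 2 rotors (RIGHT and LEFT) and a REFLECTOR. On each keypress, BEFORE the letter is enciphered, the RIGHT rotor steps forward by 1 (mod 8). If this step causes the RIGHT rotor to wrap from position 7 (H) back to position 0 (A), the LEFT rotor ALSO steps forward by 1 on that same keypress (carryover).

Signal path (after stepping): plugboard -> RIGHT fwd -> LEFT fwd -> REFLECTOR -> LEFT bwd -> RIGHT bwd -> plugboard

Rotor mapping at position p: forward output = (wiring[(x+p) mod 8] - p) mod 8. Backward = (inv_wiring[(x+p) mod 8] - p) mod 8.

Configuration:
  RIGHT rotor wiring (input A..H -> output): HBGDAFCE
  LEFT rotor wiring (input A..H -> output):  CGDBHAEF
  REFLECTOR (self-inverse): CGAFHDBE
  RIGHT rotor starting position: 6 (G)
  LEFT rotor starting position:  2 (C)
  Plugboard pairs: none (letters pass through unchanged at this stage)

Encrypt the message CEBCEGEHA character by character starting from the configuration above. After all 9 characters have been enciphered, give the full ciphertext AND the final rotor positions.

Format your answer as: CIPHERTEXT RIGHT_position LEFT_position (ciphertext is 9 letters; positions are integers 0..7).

Answer: ADFFBCCAF 7 3

Derivation:
Char 1 ('C'): step: R->7, L=2; C->plug->C->R->C->L->F->refl->D->L'->F->R'->A->plug->A
Char 2 ('E'): step: R->0, L->3 (L advanced); E->plug->E->R->A->L->G->refl->B->L'->D->R'->D->plug->D
Char 3 ('B'): step: R->1, L=3; B->plug->B->R->F->L->H->refl->E->L'->B->R'->F->plug->F
Char 4 ('C'): step: R->2, L=3; C->plug->C->R->G->L->D->refl->F->L'->C->R'->F->plug->F
Char 5 ('E'): step: R->3, L=3; E->plug->E->R->B->L->E->refl->H->L'->F->R'->B->plug->B
Char 6 ('G'): step: R->4, L=3; G->plug->G->R->C->L->F->refl->D->L'->G->R'->C->plug->C
Char 7 ('E'): step: R->5, L=3; E->plug->E->R->E->L->C->refl->A->L'->H->R'->C->plug->C
Char 8 ('H'): step: R->6, L=3; H->plug->H->R->H->L->A->refl->C->L'->E->R'->A->plug->A
Char 9 ('A'): step: R->7, L=3; A->plug->A->R->F->L->H->refl->E->L'->B->R'->F->plug->F
Final: ciphertext=ADFFBCCAF, RIGHT=7, LEFT=3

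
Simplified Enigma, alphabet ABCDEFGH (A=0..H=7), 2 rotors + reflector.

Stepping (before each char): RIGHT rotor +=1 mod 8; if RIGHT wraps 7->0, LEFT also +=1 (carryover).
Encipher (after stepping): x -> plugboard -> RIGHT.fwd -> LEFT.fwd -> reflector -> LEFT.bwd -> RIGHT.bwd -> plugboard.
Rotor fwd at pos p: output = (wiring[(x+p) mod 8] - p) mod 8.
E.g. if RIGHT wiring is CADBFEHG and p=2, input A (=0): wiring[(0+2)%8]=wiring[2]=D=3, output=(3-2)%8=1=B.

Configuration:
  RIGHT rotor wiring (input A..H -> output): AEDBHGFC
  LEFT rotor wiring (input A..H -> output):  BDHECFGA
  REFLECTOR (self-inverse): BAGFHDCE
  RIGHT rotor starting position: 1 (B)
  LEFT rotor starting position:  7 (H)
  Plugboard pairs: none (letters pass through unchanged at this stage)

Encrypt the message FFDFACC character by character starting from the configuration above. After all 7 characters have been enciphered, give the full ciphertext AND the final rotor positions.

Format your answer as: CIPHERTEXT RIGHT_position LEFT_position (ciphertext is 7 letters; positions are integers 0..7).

Char 1 ('F'): step: R->2, L=7; F->plug->F->R->A->L->B->refl->A->L'->D->R'->E->plug->E
Char 2 ('F'): step: R->3, L=7; F->plug->F->R->F->L->D->refl->F->L'->E->R'->B->plug->B
Char 3 ('D'): step: R->4, L=7; D->plug->D->R->G->L->G->refl->C->L'->B->R'->C->plug->C
Char 4 ('F'): step: R->5, L=7; F->plug->F->R->G->L->G->refl->C->L'->B->R'->A->plug->A
Char 5 ('A'): step: R->6, L=7; A->plug->A->R->H->L->H->refl->E->L'->C->R'->C->plug->C
Char 6 ('C'): step: R->7, L=7; C->plug->C->R->F->L->D->refl->F->L'->E->R'->D->plug->D
Char 7 ('C'): step: R->0, L->0 (L advanced); C->plug->C->R->D->L->E->refl->H->L'->C->R'->H->plug->H
Final: ciphertext=EBCACDH, RIGHT=0, LEFT=0

Answer: EBCACDH 0 0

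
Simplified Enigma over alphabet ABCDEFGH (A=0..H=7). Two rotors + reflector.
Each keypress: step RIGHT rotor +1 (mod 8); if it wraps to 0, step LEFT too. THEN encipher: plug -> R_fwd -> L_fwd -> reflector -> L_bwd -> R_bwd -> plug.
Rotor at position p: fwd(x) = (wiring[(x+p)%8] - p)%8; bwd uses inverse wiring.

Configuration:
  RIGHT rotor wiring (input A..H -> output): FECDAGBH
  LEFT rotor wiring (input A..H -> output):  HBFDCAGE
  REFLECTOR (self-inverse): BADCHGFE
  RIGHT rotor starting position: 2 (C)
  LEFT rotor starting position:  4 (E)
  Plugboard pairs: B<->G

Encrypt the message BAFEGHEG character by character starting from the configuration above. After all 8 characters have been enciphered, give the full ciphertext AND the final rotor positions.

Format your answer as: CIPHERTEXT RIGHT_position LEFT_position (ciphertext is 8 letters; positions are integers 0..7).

Char 1 ('B'): step: R->3, L=4; B->plug->G->R->B->L->E->refl->H->L'->H->R'->H->plug->H
Char 2 ('A'): step: R->4, L=4; A->plug->A->R->E->L->D->refl->C->L'->C->R'->B->plug->G
Char 3 ('F'): step: R->5, L=4; F->plug->F->R->F->L->F->refl->G->L'->A->R'->D->plug->D
Char 4 ('E'): step: R->6, L=4; E->plug->E->R->E->L->D->refl->C->L'->C->R'->G->plug->B
Char 5 ('G'): step: R->7, L=4; G->plug->B->R->G->L->B->refl->A->L'->D->R'->D->plug->D
Char 6 ('H'): step: R->0, L->5 (L advanced); H->plug->H->R->H->L->F->refl->G->L'->G->R'->F->plug->F
Char 7 ('E'): step: R->1, L=5; E->plug->E->R->F->L->A->refl->B->L'->B->R'->B->plug->G
Char 8 ('G'): step: R->2, L=5; G->plug->B->R->B->L->B->refl->A->L'->F->R'->F->plug->F
Final: ciphertext=HGDBDFGF, RIGHT=2, LEFT=5

Answer: HGDBDFGF 2 5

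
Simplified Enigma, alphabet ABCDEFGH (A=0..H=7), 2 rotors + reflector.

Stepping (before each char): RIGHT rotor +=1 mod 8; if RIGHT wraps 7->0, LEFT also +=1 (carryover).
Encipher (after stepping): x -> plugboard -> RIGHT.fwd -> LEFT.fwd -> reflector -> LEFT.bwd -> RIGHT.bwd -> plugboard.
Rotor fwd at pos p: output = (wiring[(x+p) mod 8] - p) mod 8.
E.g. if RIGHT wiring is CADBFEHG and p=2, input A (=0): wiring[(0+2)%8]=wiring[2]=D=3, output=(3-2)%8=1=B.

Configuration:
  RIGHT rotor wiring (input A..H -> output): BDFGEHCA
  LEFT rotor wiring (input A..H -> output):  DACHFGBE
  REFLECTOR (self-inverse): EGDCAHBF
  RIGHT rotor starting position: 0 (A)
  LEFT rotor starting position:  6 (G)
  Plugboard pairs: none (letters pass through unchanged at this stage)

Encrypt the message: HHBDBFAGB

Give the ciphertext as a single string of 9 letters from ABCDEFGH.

Answer: DDEFGCFCF

Derivation:
Char 1 ('H'): step: R->1, L=6; H->plug->H->R->A->L->D->refl->C->L'->D->R'->D->plug->D
Char 2 ('H'): step: R->2, L=6; H->plug->H->R->B->L->G->refl->B->L'->F->R'->D->plug->D
Char 3 ('B'): step: R->3, L=6; B->plug->B->R->B->L->G->refl->B->L'->F->R'->E->plug->E
Char 4 ('D'): step: R->4, L=6; D->plug->D->R->E->L->E->refl->A->L'->H->R'->F->plug->F
Char 5 ('B'): step: R->5, L=6; B->plug->B->R->F->L->B->refl->G->L'->B->R'->G->plug->G
Char 6 ('F'): step: R->6, L=6; F->plug->F->R->A->L->D->refl->C->L'->D->R'->C->plug->C
Char 7 ('A'): step: R->7, L=6; A->plug->A->R->B->L->G->refl->B->L'->F->R'->F->plug->F
Char 8 ('G'): step: R->0, L->7 (L advanced); G->plug->G->R->C->L->B->refl->G->L'->F->R'->C->plug->C
Char 9 ('B'): step: R->1, L=7; B->plug->B->R->E->L->A->refl->E->L'->B->R'->F->plug->F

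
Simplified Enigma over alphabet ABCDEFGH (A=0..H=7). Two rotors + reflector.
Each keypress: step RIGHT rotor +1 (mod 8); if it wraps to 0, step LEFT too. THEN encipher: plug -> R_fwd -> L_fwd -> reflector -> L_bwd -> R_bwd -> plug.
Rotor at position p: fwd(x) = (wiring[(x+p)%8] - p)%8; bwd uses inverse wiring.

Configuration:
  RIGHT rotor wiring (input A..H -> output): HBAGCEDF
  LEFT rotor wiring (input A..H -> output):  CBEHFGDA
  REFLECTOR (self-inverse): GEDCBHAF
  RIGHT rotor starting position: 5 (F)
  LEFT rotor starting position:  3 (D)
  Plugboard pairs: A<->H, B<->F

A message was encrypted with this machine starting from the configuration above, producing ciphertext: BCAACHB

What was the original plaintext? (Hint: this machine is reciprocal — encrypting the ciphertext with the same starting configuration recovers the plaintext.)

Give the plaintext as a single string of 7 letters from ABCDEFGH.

Char 1 ('B'): step: R->6, L=3; B->plug->F->R->A->L->E->refl->B->L'->H->R'->B->plug->F
Char 2 ('C'): step: R->7, L=3; C->plug->C->R->C->L->D->refl->C->L'->B->R'->D->plug->D
Char 3 ('A'): step: R->0, L->4 (L advanced); A->plug->H->R->F->L->F->refl->H->L'->C->R'->E->plug->E
Char 4 ('A'): step: R->1, L=4; A->plug->H->R->G->L->A->refl->G->L'->E->R'->G->plug->G
Char 5 ('C'): step: R->2, L=4; C->plug->C->R->A->L->B->refl->E->L'->D->R'->F->plug->B
Char 6 ('H'): step: R->3, L=4; H->plug->A->R->D->L->E->refl->B->L'->A->R'->D->plug->D
Char 7 ('B'): step: R->4, L=4; B->plug->F->R->F->L->F->refl->H->L'->C->R'->H->plug->A

Answer: FDEGBDA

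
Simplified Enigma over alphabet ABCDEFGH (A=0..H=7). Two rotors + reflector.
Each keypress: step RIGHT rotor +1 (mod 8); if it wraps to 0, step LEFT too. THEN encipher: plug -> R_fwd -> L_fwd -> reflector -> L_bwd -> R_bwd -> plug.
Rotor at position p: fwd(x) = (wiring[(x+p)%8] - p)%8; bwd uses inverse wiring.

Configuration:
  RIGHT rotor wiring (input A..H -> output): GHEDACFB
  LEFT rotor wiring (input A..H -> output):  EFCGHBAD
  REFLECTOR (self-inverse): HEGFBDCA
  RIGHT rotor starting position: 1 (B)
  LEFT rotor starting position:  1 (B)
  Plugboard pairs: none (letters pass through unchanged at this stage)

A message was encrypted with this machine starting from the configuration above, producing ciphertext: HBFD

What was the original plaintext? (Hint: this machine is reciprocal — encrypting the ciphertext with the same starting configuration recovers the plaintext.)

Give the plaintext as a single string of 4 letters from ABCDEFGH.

Answer: GGBB

Derivation:
Char 1 ('H'): step: R->2, L=1; H->plug->H->R->F->L->H->refl->A->L'->E->R'->G->plug->G
Char 2 ('B'): step: R->3, L=1; B->plug->B->R->F->L->H->refl->A->L'->E->R'->G->plug->G
Char 3 ('F'): step: R->4, L=1; F->plug->F->R->D->L->G->refl->C->L'->G->R'->B->plug->B
Char 4 ('D'): step: R->5, L=1; D->plug->D->R->B->L->B->refl->E->L'->A->R'->B->plug->B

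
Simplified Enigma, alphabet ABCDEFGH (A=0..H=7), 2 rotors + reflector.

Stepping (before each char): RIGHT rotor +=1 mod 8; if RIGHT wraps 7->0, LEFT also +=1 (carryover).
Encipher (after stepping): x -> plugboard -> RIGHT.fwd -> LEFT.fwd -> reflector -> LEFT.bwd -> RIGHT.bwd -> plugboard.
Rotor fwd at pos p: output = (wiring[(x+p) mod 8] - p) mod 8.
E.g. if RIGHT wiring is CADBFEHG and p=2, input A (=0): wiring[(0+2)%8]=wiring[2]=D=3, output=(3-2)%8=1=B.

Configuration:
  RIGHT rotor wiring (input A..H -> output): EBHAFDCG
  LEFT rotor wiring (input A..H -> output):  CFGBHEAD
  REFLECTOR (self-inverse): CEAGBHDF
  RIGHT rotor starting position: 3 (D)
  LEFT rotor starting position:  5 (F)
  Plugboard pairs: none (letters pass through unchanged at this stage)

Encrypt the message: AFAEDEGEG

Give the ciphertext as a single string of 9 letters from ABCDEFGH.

Answer: DCGCABBFA

Derivation:
Char 1 ('A'): step: R->4, L=5; A->plug->A->R->B->L->D->refl->G->L'->C->R'->D->plug->D
Char 2 ('F'): step: R->5, L=5; F->plug->F->R->C->L->G->refl->D->L'->B->R'->C->plug->C
Char 3 ('A'): step: R->6, L=5; A->plug->A->R->E->L->A->refl->C->L'->H->R'->G->plug->G
Char 4 ('E'): step: R->7, L=5; E->plug->E->R->B->L->D->refl->G->L'->C->R'->C->plug->C
Char 5 ('D'): step: R->0, L->6 (L advanced); D->plug->D->R->A->L->C->refl->A->L'->E->R'->A->plug->A
Char 6 ('E'): step: R->1, L=6; E->plug->E->R->C->L->E->refl->B->L'->G->R'->B->plug->B
Char 7 ('G'): step: R->2, L=6; G->plug->G->R->C->L->E->refl->B->L'->G->R'->B->plug->B
Char 8 ('E'): step: R->3, L=6; E->plug->E->R->D->L->H->refl->F->L'->B->R'->F->plug->F
Char 9 ('G'): step: R->4, L=6; G->plug->G->R->D->L->H->refl->F->L'->B->R'->A->plug->A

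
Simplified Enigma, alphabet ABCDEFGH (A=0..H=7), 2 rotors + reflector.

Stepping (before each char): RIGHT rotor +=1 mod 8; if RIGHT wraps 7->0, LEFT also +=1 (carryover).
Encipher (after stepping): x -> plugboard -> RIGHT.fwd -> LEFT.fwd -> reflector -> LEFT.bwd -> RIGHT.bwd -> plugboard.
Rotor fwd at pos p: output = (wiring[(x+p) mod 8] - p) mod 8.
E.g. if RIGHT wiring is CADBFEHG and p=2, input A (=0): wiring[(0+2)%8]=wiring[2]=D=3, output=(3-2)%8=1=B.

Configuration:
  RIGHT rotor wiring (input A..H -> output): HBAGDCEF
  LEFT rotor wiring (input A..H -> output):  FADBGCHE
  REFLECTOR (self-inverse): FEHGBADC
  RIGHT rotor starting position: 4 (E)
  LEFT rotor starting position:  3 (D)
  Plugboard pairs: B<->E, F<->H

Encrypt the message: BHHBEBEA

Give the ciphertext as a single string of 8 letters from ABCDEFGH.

Char 1 ('B'): step: R->5, L=3; B->plug->E->R->E->L->B->refl->E->L'->D->R'->F->plug->H
Char 2 ('H'): step: R->6, L=3; H->plug->F->R->A->L->G->refl->D->L'->B->R'->C->plug->C
Char 3 ('H'): step: R->7, L=3; H->plug->F->R->E->L->B->refl->E->L'->D->R'->G->plug->G
Char 4 ('B'): step: R->0, L->4 (L advanced); B->plug->E->R->D->L->A->refl->F->L'->H->R'->A->plug->A
Char 5 ('E'): step: R->1, L=4; E->plug->B->R->H->L->F->refl->A->L'->D->R'->F->plug->H
Char 6 ('B'): step: R->2, L=4; B->plug->E->R->C->L->D->refl->G->L'->B->R'->C->plug->C
Char 7 ('E'): step: R->3, L=4; E->plug->B->R->A->L->C->refl->H->L'->G->R'->G->plug->G
Char 8 ('A'): step: R->4, L=4; A->plug->A->R->H->L->F->refl->A->L'->D->R'->E->plug->B

Answer: HCGAHCGB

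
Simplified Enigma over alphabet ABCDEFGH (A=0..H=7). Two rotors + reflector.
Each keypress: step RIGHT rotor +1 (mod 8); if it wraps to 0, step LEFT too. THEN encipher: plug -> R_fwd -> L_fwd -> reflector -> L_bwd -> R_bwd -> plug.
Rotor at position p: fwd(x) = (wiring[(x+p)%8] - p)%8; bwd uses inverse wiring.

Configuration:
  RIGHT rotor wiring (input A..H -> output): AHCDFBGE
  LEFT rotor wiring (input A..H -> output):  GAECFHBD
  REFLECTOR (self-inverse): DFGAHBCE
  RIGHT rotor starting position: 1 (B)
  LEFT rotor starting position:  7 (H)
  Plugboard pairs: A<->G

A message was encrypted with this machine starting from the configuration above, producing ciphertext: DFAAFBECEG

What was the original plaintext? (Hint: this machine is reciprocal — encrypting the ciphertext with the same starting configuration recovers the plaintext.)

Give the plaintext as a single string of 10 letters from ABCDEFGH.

Char 1 ('D'): step: R->2, L=7; D->plug->D->R->H->L->C->refl->G->L'->F->R'->H->plug->H
Char 2 ('F'): step: R->3, L=7; F->plug->F->R->F->L->G->refl->C->L'->H->R'->H->plug->H
Char 3 ('A'): step: R->4, L=7; A->plug->G->R->G->L->A->refl->D->L'->E->R'->E->plug->E
Char 4 ('A'): step: R->5, L=7; A->plug->G->R->G->L->A->refl->D->L'->E->R'->A->plug->G
Char 5 ('F'): step: R->6, L=7; F->plug->F->R->F->L->G->refl->C->L'->H->R'->G->plug->A
Char 6 ('B'): step: R->7, L=7; B->plug->B->R->B->L->H->refl->E->L'->A->R'->C->plug->C
Char 7 ('E'): step: R->0, L->0 (L advanced); E->plug->E->R->F->L->H->refl->E->L'->C->R'->C->plug->C
Char 8 ('C'): step: R->1, L=0; C->plug->C->R->C->L->E->refl->H->L'->F->R'->F->plug->F
Char 9 ('E'): step: R->2, L=0; E->plug->E->R->E->L->F->refl->B->L'->G->R'->G->plug->A
Char 10 ('G'): step: R->3, L=0; G->plug->A->R->A->L->G->refl->C->L'->D->R'->D->plug->D

Answer: HHEGACCFAD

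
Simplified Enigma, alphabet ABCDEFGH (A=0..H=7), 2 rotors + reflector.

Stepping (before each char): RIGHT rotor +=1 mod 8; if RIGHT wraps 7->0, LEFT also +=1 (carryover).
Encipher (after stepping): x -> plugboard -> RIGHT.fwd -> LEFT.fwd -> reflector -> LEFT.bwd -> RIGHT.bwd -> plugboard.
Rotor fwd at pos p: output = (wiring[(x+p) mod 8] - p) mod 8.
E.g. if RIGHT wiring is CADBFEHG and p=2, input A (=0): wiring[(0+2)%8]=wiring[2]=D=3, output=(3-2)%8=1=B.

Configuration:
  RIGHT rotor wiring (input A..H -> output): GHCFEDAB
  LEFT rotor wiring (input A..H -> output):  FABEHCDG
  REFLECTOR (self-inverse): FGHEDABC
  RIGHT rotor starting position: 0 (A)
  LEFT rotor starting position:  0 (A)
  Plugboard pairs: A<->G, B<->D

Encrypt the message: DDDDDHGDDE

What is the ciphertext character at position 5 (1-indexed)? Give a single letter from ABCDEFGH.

Char 1 ('D'): step: R->1, L=0; D->plug->B->R->B->L->A->refl->F->L'->A->R'->G->plug->A
Char 2 ('D'): step: R->2, L=0; D->plug->B->R->D->L->E->refl->D->L'->G->R'->E->plug->E
Char 3 ('D'): step: R->3, L=0; D->plug->B->R->B->L->A->refl->F->L'->A->R'->C->plug->C
Char 4 ('D'): step: R->4, L=0; D->plug->B->R->H->L->G->refl->B->L'->C->R'->E->plug->E
Char 5 ('D'): step: R->5, L=0; D->plug->B->R->D->L->E->refl->D->L'->G->R'->A->plug->G

G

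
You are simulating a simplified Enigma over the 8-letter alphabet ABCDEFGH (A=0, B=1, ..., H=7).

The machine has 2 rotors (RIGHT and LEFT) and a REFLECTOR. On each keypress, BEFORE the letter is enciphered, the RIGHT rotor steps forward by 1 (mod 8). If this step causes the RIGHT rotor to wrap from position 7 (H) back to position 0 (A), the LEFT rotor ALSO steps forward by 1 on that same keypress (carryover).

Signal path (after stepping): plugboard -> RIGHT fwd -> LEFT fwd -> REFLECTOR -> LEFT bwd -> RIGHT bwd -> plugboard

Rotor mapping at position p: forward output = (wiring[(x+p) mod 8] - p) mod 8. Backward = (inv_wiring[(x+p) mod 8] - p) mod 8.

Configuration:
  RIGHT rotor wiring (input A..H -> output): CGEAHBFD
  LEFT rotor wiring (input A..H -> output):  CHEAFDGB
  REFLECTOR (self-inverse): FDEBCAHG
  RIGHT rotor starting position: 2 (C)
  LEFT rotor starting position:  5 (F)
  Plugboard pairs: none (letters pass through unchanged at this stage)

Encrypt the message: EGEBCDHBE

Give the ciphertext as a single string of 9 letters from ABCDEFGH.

Answer: ABCDBEBHF

Derivation:
Char 1 ('E'): step: R->3, L=5; E->plug->E->R->A->L->G->refl->H->L'->F->R'->A->plug->A
Char 2 ('G'): step: R->4, L=5; G->plug->G->R->A->L->G->refl->H->L'->F->R'->B->plug->B
Char 3 ('E'): step: R->5, L=5; E->plug->E->R->B->L->B->refl->D->L'->G->R'->C->plug->C
Char 4 ('B'): step: R->6, L=5; B->plug->B->R->F->L->H->refl->G->L'->A->R'->D->plug->D
Char 5 ('C'): step: R->7, L=5; C->plug->C->R->H->L->A->refl->F->L'->D->R'->B->plug->B
Char 6 ('D'): step: R->0, L->6 (L advanced); D->plug->D->R->A->L->A->refl->F->L'->H->R'->E->plug->E
Char 7 ('H'): step: R->1, L=6; H->plug->H->R->B->L->D->refl->B->L'->D->R'->B->plug->B
Char 8 ('B'): step: R->2, L=6; B->plug->B->R->G->L->H->refl->G->L'->E->R'->H->plug->H
Char 9 ('E'): step: R->3, L=6; E->plug->E->R->A->L->A->refl->F->L'->H->R'->F->plug->F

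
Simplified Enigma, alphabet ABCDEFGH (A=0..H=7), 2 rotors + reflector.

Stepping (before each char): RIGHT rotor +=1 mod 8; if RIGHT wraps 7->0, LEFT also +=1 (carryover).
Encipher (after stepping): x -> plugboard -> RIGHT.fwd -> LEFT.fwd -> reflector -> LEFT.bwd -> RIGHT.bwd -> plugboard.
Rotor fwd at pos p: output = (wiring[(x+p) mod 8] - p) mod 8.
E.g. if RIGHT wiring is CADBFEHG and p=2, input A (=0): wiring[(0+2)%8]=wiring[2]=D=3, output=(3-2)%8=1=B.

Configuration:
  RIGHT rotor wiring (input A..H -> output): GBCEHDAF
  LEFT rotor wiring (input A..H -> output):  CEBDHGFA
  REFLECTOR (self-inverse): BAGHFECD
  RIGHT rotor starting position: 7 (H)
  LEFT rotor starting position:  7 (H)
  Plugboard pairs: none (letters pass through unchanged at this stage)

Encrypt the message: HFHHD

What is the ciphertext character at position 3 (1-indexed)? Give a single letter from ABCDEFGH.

Char 1 ('H'): step: R->0, L->0 (L advanced); H->plug->H->R->F->L->G->refl->C->L'->A->R'->G->plug->G
Char 2 ('F'): step: R->1, L=0; F->plug->F->R->H->L->A->refl->B->L'->C->R'->E->plug->E
Char 3 ('H'): step: R->2, L=0; H->plug->H->R->H->L->A->refl->B->L'->C->R'->B->plug->B

B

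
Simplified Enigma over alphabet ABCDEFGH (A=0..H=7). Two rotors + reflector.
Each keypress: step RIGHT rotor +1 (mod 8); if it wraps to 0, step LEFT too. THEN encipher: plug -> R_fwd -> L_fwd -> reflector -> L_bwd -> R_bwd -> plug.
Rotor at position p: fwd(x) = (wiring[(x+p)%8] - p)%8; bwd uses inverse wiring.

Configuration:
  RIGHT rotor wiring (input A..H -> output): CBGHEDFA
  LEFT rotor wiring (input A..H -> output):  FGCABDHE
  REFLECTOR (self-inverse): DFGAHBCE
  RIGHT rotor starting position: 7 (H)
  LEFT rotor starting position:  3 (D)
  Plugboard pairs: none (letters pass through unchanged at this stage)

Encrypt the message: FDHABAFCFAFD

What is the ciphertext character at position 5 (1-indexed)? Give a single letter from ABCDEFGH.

Char 1 ('F'): step: R->0, L->4 (L advanced); F->plug->F->R->D->L->A->refl->D->L'->C->R'->A->plug->A
Char 2 ('D'): step: R->1, L=4; D->plug->D->R->D->L->A->refl->D->L'->C->R'->E->plug->E
Char 3 ('H'): step: R->2, L=4; H->plug->H->R->H->L->E->refl->H->L'->B->R'->D->plug->D
Char 4 ('A'): step: R->3, L=4; A->plug->A->R->E->L->B->refl->F->L'->A->R'->C->plug->C
Char 5 ('B'): step: R->4, L=4; B->plug->B->R->H->L->E->refl->H->L'->B->R'->C->plug->C

C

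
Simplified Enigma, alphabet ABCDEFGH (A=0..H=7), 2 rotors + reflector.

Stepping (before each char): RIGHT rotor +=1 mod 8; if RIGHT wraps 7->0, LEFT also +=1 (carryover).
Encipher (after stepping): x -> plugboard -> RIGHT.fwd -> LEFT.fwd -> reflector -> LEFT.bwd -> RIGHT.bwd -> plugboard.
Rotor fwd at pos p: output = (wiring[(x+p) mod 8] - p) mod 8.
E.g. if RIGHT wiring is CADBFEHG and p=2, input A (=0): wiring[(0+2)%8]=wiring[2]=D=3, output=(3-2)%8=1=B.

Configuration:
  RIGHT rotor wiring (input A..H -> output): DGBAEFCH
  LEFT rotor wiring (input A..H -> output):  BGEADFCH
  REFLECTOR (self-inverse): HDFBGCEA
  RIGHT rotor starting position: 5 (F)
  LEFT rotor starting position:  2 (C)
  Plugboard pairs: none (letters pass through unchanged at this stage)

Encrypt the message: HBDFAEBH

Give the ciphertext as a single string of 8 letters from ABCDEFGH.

Char 1 ('H'): step: R->6, L=2; H->plug->H->R->H->L->E->refl->G->L'->B->R'->B->plug->B
Char 2 ('B'): step: R->7, L=2; B->plug->B->R->E->L->A->refl->H->L'->G->R'->G->plug->G
Char 3 ('D'): step: R->0, L->3 (L advanced); D->plug->D->R->A->L->F->refl->C->L'->C->R'->G->plug->G
Char 4 ('F'): step: R->1, L=3; F->plug->F->R->B->L->A->refl->H->L'->D->R'->D->plug->D
Char 5 ('A'): step: R->2, L=3; A->plug->A->R->H->L->B->refl->D->L'->G->R'->B->plug->B
Char 6 ('E'): step: R->3, L=3; E->plug->E->R->E->L->E->refl->G->L'->F->R'->A->plug->A
Char 7 ('B'): step: R->4, L=3; B->plug->B->R->B->L->A->refl->H->L'->D->R'->D->plug->D
Char 8 ('H'): step: R->5, L=3; H->plug->H->R->H->L->B->refl->D->L'->G->R'->D->plug->D

Answer: BGGDBADD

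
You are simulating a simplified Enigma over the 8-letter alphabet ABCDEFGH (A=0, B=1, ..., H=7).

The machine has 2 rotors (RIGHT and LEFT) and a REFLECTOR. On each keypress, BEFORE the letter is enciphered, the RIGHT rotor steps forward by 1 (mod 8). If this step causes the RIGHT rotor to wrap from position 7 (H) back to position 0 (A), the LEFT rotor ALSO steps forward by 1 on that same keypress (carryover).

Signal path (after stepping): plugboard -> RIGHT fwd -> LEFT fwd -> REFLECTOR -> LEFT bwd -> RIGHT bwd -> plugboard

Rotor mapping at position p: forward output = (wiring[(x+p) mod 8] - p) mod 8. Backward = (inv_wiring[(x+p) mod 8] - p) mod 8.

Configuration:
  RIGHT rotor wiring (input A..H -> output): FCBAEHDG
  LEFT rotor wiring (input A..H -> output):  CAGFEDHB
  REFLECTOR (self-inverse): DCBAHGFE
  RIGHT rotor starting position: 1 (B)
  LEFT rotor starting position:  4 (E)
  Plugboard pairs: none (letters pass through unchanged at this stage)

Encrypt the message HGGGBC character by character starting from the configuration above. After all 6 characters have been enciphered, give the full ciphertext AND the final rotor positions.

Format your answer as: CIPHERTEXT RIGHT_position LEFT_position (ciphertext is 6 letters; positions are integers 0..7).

Char 1 ('H'): step: R->2, L=4; H->plug->H->R->A->L->A->refl->D->L'->C->R'->C->plug->C
Char 2 ('G'): step: R->3, L=4; G->plug->G->R->H->L->B->refl->C->L'->G->R'->H->plug->H
Char 3 ('G'): step: R->4, L=4; G->plug->G->R->F->L->E->refl->H->L'->B->R'->E->plug->E
Char 4 ('G'): step: R->5, L=4; G->plug->G->R->D->L->F->refl->G->L'->E->R'->F->plug->F
Char 5 ('B'): step: R->6, L=4; B->plug->B->R->A->L->A->refl->D->L'->C->R'->F->plug->F
Char 6 ('C'): step: R->7, L=4; C->plug->C->R->D->L->F->refl->G->L'->E->R'->H->plug->H
Final: ciphertext=CHEFFH, RIGHT=7, LEFT=4

Answer: CHEFFH 7 4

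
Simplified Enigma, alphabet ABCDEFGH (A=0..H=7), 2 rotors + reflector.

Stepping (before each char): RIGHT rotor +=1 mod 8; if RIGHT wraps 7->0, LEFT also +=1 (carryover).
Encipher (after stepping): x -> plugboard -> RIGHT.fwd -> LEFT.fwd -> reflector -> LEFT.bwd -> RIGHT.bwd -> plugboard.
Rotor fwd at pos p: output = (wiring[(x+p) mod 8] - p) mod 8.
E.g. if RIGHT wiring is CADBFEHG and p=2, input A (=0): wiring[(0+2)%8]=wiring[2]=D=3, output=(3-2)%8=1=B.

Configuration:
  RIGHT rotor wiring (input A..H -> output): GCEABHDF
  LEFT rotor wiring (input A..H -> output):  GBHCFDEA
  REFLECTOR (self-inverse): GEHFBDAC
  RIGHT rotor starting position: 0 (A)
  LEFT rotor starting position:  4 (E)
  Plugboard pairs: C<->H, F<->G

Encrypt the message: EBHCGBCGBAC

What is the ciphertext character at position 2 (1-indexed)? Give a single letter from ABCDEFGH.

Char 1 ('E'): step: R->1, L=4; E->plug->E->R->G->L->D->refl->F->L'->F->R'->H->plug->C
Char 2 ('B'): step: R->2, L=4; B->plug->B->R->G->L->D->refl->F->L'->F->R'->D->plug->D

D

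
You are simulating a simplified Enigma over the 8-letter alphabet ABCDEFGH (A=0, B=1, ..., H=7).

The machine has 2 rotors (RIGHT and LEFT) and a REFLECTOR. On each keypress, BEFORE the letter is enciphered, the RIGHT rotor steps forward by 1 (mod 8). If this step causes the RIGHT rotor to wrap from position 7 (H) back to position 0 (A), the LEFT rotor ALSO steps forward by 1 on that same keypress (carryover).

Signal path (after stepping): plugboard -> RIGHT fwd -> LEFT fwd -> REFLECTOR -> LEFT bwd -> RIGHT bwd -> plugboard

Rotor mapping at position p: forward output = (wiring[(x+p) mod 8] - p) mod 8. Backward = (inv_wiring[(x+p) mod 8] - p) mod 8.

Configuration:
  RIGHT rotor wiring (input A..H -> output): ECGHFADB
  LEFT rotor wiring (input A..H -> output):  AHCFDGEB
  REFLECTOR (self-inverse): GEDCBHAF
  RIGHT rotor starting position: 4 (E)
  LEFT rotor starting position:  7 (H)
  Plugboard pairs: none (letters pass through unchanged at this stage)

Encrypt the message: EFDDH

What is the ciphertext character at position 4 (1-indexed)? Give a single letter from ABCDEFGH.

Char 1 ('E'): step: R->5, L=7; E->plug->E->R->F->L->E->refl->B->L'->B->R'->F->plug->F
Char 2 ('F'): step: R->6, L=7; F->plug->F->R->B->L->B->refl->E->L'->F->R'->A->plug->A
Char 3 ('D'): step: R->7, L=7; D->plug->D->R->H->L->F->refl->H->L'->G->R'->F->plug->F
Char 4 ('D'): step: R->0, L->0 (L advanced); D->plug->D->R->H->L->B->refl->E->L'->G->R'->C->plug->C

C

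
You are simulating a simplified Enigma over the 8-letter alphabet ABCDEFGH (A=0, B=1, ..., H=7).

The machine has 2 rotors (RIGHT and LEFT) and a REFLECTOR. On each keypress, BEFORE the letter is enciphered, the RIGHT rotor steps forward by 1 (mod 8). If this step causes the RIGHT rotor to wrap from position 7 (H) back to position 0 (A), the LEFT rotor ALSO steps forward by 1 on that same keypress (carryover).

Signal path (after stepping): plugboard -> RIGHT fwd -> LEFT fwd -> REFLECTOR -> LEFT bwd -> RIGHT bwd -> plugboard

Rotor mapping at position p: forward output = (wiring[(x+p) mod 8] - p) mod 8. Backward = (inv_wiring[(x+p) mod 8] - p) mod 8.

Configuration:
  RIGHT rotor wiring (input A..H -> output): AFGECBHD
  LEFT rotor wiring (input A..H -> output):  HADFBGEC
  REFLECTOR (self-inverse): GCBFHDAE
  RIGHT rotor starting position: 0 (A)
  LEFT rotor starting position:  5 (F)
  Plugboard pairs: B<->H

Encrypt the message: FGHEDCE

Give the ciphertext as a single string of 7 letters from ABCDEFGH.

Char 1 ('F'): step: R->1, L=5; F->plug->F->R->G->L->A->refl->G->L'->F->R'->B->plug->H
Char 2 ('G'): step: R->2, L=5; G->plug->G->R->G->L->A->refl->G->L'->F->R'->E->plug->E
Char 3 ('H'): step: R->3, L=5; H->plug->B->R->H->L->E->refl->H->L'->B->R'->A->plug->A
Char 4 ('E'): step: R->4, L=5; E->plug->E->R->E->L->D->refl->F->L'->C->R'->G->plug->G
Char 5 ('D'): step: R->5, L=5; D->plug->D->R->D->L->C->refl->B->L'->A->R'->E->plug->E
Char 6 ('C'): step: R->6, L=5; C->plug->C->R->C->L->F->refl->D->L'->E->R'->G->plug->G
Char 7 ('E'): step: R->7, L=5; E->plug->E->R->F->L->G->refl->A->L'->G->R'->C->plug->C

Answer: HEAGEGC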